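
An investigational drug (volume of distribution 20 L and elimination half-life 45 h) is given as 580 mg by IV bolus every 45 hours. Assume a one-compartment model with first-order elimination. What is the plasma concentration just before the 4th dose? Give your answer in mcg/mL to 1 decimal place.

f = (1/2)^(τ/t½) = (1/2)^(45/45) ≈ 0.5000.
C₀ = D/Vd = 580/20 ≈ 29.000 mcg/mL.
Before the 4th dose, 3 doses have been given. Superposition: Cmin = C₀·(f + f² + … + f^3).
≈ 29.000 × (0.5000 + 0.2500 + 0.1250) ≈ 29.000 × 0.8750 ≈ 25.375 mcg/mL.

25.4 mcg/mL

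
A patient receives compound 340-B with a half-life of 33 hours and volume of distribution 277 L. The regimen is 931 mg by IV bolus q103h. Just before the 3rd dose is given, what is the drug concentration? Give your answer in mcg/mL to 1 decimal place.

0.4 mcg/mL

f = (1/2)^(τ/t½) = (1/2)^(103/33) ≈ 0.1149.
C₀ = D/Vd = 931/277 ≈ 3.361 mcg/mL.
Before the 3rd dose, 2 doses have been given. Superposition: Cmin = C₀·(f + f²).
≈ 3.361 × (0.1149 + 0.0132) ≈ 3.361 × 0.1281 ≈ 0.431 mcg/mL.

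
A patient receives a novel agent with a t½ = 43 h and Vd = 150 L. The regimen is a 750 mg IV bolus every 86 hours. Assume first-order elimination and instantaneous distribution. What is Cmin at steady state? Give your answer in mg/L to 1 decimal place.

1.7 mg/L

τ = 86 h = 2 half-lives, so f = (1/2)^2 = 0.25.
At steady state, R = 1/(1 − 0.25) = 4/3.
Single-dose peak C₀ = D/Vd = 750/150 = 5 mg/L.
Steady-state peak Cmax,ss = C₀·R = 5 × 4/3 ≈ 6.667 mg/L.
Steady-state trough Cmin,ss = Cmax,ss·f ≈ 6.667 × 0.25 ≈ 1.667 mg/L.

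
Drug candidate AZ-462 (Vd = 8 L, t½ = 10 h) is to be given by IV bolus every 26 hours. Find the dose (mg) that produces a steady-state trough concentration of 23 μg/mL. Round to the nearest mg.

τ/t½ = 26/10 ≈ 2.6, so f = (1/2)^(26/10) ≈ 0.164938.
Cmin,ss = (D/Vd)·f/(1−f), so D = Cmin,ss·Vd·(1−f)/f.
D = 23 × 8 × (1−f)/f ≈ 23 × 8 × 5.06288 ≈ 931.57 mg.

932 mg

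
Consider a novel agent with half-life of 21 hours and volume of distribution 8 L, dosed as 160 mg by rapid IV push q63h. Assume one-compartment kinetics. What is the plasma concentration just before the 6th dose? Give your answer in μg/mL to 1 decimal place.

f = (1/2)^(τ/t½) = (1/2)^(63/21) ≈ 0.1250.
C₀ = D/Vd = 160/8 ≈ 20.000 μg/mL.
Before the 6th dose, 5 doses have been given. Superposition: Cmin = C₀·(f + f² + … + f^5).
≈ 20.000 × (0.1250 + 0.0156 + 0.0020 + 0.0002 + 0.0000) ≈ 20.000 × 0.1428 ≈ 2.856 μg/mL.

2.9 μg/mL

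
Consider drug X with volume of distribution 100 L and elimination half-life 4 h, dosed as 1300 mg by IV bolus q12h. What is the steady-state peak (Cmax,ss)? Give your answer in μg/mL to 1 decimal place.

The dosing interval is 3 half-lives, so f = 2^(−3) = 0.125.
At steady state, R = 1/(1 − 0.125) = 8/7.
Single-dose peak C₀ = D/Vd = 1300/100 = 13 μg/mL.
Steady-state peak Cmax,ss = C₀·R = 13 × 8/7 ≈ 14.857 μg/mL.

14.9 μg/mL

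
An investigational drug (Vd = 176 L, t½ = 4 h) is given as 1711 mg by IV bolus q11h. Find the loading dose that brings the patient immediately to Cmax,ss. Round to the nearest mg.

2010 mg

f = (1/2)^(11/4) ≈ 0.148651; accumulation ratio R = 1/(1−f) ≈ 1.17461.
Loading dose to hit Cmax,ss on first dose: D_load = D_maint·R ≈ 1711 × 1.17461 ≈ 2009.76 mg.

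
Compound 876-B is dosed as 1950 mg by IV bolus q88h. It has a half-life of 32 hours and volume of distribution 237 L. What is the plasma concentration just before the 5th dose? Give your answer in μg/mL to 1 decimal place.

f = (1/2)^(τ/t½) = (1/2)^(88/32) ≈ 0.1487.
C₀ = D/Vd = 1950/237 ≈ 8.228 μg/mL.
Before the 5th dose, 4 doses have been given. Superposition: Cmin = C₀·(f + f² + … + f^4).
≈ 8.228 × (0.1487 + 0.0221 + 0.0033 + 0.0005) ≈ 8.228 × 0.1746 ≈ 1.437 μg/mL.

1.4 μg/mL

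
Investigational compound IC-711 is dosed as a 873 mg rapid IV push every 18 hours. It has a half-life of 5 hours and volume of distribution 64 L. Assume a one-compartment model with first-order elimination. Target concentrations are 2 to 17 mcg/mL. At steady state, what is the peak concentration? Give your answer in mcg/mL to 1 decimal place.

14.9 mcg/mL

Over one 18-h interval, 18/5 ≈ 3.6 half-lives elapse, leaving f ≈ 0.0825 of each dose.
Accumulation ratio R = 1/(1 − f) ≈ 1/0.9175 ≈ 1.0899.
Each bolus raises the concentration by D/Vd = 873/64 ≈ 13.641 mcg/mL.
Steady-state peak Cmax,ss = C₀·R ≈ 13.641 × 1.0899 ≈ 14.867 mcg/mL.
Peak 14.9 mcg/mL vs MTC 17 mcg/mL: below toxic threshold.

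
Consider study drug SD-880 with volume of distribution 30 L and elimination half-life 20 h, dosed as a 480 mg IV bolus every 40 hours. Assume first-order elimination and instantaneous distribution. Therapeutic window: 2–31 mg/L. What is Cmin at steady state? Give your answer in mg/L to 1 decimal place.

τ = 40 h = 2 half-lives, so f = (1/2)^2 = 0.25.
At steady state, R = 1/(1 − 0.25) = 4/3.
Single-dose peak C₀ = D/Vd = 480/30 = 16 mg/L.
Steady-state peak Cmax,ss = C₀·R = 16 × 4/3 ≈ 21.333 mg/L.
Steady-state trough Cmin,ss = Cmax,ss·f ≈ 21.333 × 0.25 ≈ 5.333 mg/L.
Trough 5.3 mg/L vs MEC 2 mg/L: adequate.

5.3 mg/L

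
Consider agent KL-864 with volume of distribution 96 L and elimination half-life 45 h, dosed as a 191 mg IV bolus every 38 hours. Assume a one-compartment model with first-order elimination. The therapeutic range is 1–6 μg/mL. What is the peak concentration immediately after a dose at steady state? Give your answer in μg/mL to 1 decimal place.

4.5 μg/mL

k = ln2/t½ = ln2/45 ≈ 0.015403 h⁻¹; fraction remaining f = e^(−kτ) = e^(−0.015403×38) ≈ 0.5569.
At steady state, accumulation factor R = 1/(1 − e^(−kτ)) ≈ 2.2568.
Each bolus raises the concentration by D/Vd = 191/96 ≈ 1.990 μg/mL.
Steady-state peak Cmax,ss = C₀·R ≈ 1.990 × 2.2568 ≈ 4.491 μg/mL.
Peak 4.5 μg/mL vs MTC 6 μg/mL: below toxic threshold.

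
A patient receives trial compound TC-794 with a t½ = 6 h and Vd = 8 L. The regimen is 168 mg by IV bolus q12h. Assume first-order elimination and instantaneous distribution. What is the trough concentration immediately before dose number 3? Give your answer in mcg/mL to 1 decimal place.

6.6 mcg/mL

f = (1/2)^(τ/t½) = (1/2)^(12/6) ≈ 0.2500.
C₀ = D/Vd = 168/8 ≈ 21.000 mcg/mL.
Before the 3rd dose, 2 doses have been given. Superposition: Cmin = C₀·(f + f²).
≈ 21.000 × (0.2500 + 0.0625) ≈ 21.000 × 0.3125 ≈ 6.562 mcg/mL.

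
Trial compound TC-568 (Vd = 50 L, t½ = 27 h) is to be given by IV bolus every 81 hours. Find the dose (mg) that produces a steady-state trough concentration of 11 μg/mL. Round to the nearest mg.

τ/t½ = 81/27 ≈ 3, so f = (1/2)^(81/27) ≈ 0.125000.
Cmin,ss = (D/Vd)·f/(1−f), so D = Cmin,ss·Vd·(1−f)/f.
D = 11 × 50 × (1−f)/f ≈ 11 × 50 × 7.00000 ≈ 3850.00 mg.

3850 mg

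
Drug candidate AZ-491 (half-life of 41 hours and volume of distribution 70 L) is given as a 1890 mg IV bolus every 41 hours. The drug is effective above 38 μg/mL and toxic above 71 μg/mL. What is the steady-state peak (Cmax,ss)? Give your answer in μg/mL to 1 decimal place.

54.0 μg/mL

τ = 41 h = 1 half-life, so f = (1/2)^1 = 0.5.
At steady state, R = 1/(1 − 0.5) = 2/1.
Single-dose peak C₀ = D/Vd = 1890/70 = 27 μg/mL.
Steady-state peak Cmax,ss = C₀·R = 27 × 2/1 ≈ 54.000 μg/mL.
Peak 54.0 μg/mL vs MTC 71 μg/mL: below toxic threshold.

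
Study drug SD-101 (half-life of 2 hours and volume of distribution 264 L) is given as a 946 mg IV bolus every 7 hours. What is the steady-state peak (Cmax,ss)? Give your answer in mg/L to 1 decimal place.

3.9 mg/L

k = ln2/t½ = ln2/2 ≈ 0.346574 h⁻¹; fraction remaining f = e^(−kτ) = e^(−0.346574×7) ≈ 0.0884.
At steady state, accumulation factor R = 1/(1 − e^(−kτ)) ≈ 1.0970.
Single-dose peak C₀ = D/Vd = 946/264 ≈ 3.583 mg/L.
Steady-state peak Cmax,ss = C₀·R ≈ 3.583 × 1.0970 ≈ 3.931 mg/L.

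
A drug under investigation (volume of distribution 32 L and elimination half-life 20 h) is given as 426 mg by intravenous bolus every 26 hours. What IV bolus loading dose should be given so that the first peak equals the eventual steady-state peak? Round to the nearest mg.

717 mg

f = (1/2)^(26/20) ≈ 0.406126; accumulation ratio R = 1/(1−f) ≈ 1.68386.
Loading dose to hit Cmax,ss on first dose: D_load = D_maint·R ≈ 426 × 1.68386 ≈ 717.32 mg.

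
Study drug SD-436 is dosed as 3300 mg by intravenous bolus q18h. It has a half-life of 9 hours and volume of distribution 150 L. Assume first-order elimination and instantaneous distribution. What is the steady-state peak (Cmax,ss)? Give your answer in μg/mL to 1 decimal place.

29.3 μg/mL

τ = 18 h = 2 half-lives, so f = (1/2)^2 = 0.25.
Accumulation ratio R = 1/(1 − f) = 1/0.75 = 4/3.
Single-dose peak C₀ = D/Vd = 3300/150 = 22 μg/mL.
Steady-state peak Cmax,ss = C₀·R = 22 × 4/3 ≈ 29.333 μg/mL.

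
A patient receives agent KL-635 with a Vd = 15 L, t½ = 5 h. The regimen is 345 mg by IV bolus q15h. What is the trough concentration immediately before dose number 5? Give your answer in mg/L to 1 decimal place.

3.3 mg/L

f = (1/2)^(τ/t½) = (1/2)^(15/5) ≈ 0.1250.
C₀ = D/Vd = 345/15 ≈ 23.000 mg/L.
Before the 5th dose, 4 doses have been given. Superposition: Cmin = C₀·(f + f² + … + f^4).
≈ 23.000 × (0.1250 + 0.0156 + 0.0020 + 0.0002) ≈ 23.000 × 0.1428 ≈ 3.284 mg/L.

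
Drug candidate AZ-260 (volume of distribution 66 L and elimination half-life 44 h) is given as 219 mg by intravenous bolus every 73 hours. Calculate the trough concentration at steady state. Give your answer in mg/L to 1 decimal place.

1.5 mg/L

k = ln2/t½ = ln2/44 ≈ 0.015753 h⁻¹; fraction remaining f = e^(−kτ) = e^(−0.015753×73) ≈ 0.3166.
Each bolus raises the concentration by D/Vd = 219/66 ≈ 3.318 mg/L.
Steady-state trough Cmin,ss = C₀·f/(1−f) ≈ 3.318 × 0.3166/0.6834 ≈ 1.537 mg/L.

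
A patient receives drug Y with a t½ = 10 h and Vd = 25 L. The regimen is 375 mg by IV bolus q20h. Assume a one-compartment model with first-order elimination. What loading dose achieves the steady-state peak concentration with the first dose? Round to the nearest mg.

500 mg

f = (1/2)^(20/10) ≈ 0.250000; accumulation ratio R = 1/(1−f) ≈ 1.33333.
Loading dose to hit Cmax,ss on first dose: D_load = D_maint·R ≈ 375 × 1.33333 ≈ 500.00 mg.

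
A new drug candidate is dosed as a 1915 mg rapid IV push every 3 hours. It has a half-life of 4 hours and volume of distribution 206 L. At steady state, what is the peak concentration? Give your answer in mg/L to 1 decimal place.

22.9 mg/L

Over one 3-h interval, 3/4 ≈ 0.75 half-lives elapse, leaving f ≈ 0.5946 of each dose.
Accumulation ratio R = 1/(1 − f) ≈ 1/0.4054 ≈ 2.4667.
Single-dose peak C₀ = D/Vd = 1915/206 ≈ 9.296 mg/L.
Cmax,ss = C₀/(1 − f) ≈ 9.296/0.4054 ≈ 22.930 mg/L.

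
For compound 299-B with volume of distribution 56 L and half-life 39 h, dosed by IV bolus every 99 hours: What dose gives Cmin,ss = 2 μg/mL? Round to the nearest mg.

τ/t½ = 99/39 ≈ 2.5385, so f = (1/2)^(99/39) ≈ 0.172126.
Cmin,ss = (D/Vd)·f/(1−f), so D = Cmin,ss·Vd·(1−f)/f.
D = 2 × 56 × (1−f)/f ≈ 2 × 56 × 4.80970 ≈ 538.69 mg.

539 mg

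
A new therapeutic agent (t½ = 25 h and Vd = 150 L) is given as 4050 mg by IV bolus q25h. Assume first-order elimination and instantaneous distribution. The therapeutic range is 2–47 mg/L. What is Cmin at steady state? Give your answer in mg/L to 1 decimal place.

τ = 25 h = 1 half-life, so f = (1/2)^1 = 0.5.
At steady state, R = 1/(1 − 0.5) = 2/1.
Single-dose peak C₀ = D/Vd = 4050/150 = 27 mg/L.
Steady-state peak Cmax,ss = C₀·R = 27 × 2/1 ≈ 54.000 mg/L.
Steady-state trough Cmin,ss = Cmax,ss·f ≈ 54.000 × 0.5 ≈ 27.000 mg/L.
Trough 27.0 mg/L vs MEC 2 mg/L: adequate.

27.0 mg/L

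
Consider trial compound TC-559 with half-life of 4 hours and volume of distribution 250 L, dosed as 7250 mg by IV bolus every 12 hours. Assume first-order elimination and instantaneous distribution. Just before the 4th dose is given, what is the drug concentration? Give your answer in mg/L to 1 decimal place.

4.1 mg/L

f = (1/2)^(τ/t½) = (1/2)^(12/4) ≈ 0.1250.
C₀ = D/Vd = 7250/250 ≈ 29.000 mg/L.
Before the 4th dose, 3 doses have been given. Superposition: Cmin = C₀·(f + f² + … + f^3).
≈ 29.000 × (0.1250 + 0.0156 + 0.0020) ≈ 29.000 × 0.1426 ≈ 4.135 mg/L.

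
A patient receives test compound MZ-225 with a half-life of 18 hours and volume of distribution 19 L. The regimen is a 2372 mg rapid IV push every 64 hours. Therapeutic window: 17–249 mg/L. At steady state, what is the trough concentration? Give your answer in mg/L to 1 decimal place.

τ/t½ = 64/18 ≈ 3.5556, so fraction remaining f = (1/2)^(64/18) ≈ 0.0850.
Single-dose peak C₀ = D/Vd = 2372/19 ≈ 124.842 mg/L.
Steady-state trough Cmin,ss = C₀·f/(1−f) ≈ 124.842 × 0.0850/0.9150 ≈ 11.597 mg/L.
Trough 11.6 mg/L vs MEC 17 mg/L: subtherapeutic.

11.6 mg/L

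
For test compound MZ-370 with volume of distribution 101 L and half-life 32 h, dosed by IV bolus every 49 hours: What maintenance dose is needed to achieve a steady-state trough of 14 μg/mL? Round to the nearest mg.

τ/t½ = 49/32 ≈ 1.5312, so f = (1/2)^(49/32) ≈ 0.345977.
Cmin,ss = (D/Vd)·f/(1−f), so D = Cmin,ss·Vd·(1−f)/f.
D = 14 × 101 × (1−f)/f ≈ 14 × 101 × 1.89037 ≈ 2672.98 mg.

2673 mg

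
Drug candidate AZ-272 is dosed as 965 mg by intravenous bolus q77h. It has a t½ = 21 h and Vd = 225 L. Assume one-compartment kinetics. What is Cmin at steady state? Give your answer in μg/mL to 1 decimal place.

k = ln2/t½ = ln2/21 ≈ 0.033007 h⁻¹; fraction remaining f = e^(−kτ) = e^(−0.033007×77) ≈ 0.0787.
At steady state, accumulation factor R = 1/(1 − e^(−kτ)) ≈ 1.0854.
Single-dose peak C₀ = D/Vd = 965/225 ≈ 4.289 μg/mL.
Steady-state peak Cmax,ss = C₀·R ≈ 4.289 × 1.0854 ≈ 4.655 μg/mL.
Steady-state trough Cmin,ss = Cmax,ss·f ≈ 4.655 × 0.0787 ≈ 0.366 μg/mL.

0.4 μg/mL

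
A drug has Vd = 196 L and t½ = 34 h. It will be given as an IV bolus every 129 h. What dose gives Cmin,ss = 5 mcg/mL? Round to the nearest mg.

12615 mg

τ/t½ = 129/34 ≈ 3.7941, so f = (1/2)^(129/34) ≈ 0.072087.
Cmin,ss = (D/Vd)·f/(1−f), so D = Cmin,ss·Vd·(1−f)/f.
D = 5 × 196 × (1−f)/f ≈ 5 × 196 × 12.87213 ≈ 12614.69 mg.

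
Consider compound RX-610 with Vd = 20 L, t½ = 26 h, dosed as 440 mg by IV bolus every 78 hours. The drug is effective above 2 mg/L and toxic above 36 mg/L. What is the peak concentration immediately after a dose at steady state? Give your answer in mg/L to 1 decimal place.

τ = 78 h = 3 half-lives, so f = (1/2)^3 = 0.125.
At steady state, R = 1/(1 − 0.125) = 8/7.
Single-dose peak C₀ = D/Vd = 440/20 = 22 mg/L.
Steady-state peak Cmax,ss = C₀·R = 22 × 8/7 ≈ 25.143 mg/L.
Peak 25.1 mg/L vs MTC 36 mg/L: below toxic threshold.

25.1 mg/L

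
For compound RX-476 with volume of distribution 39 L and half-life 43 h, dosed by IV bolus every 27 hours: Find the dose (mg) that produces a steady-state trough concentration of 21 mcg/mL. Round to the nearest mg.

τ/t½ = 27/43 ≈ 0.62791, so f = (1/2)^(27/43) ≈ 0.647115.
Cmin,ss = (D/Vd)·f/(1−f), so D = Cmin,ss·Vd·(1−f)/f.
D = 21 × 39 × (1−f)/f ≈ 21 × 39 × 0.54532 ≈ 446.62 mg.

447 mg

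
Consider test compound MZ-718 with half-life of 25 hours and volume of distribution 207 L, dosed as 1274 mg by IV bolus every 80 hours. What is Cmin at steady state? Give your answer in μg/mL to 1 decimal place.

Over one 80-h interval, 80/25 ≈ 3.2 half-lives elapse, leaving f ≈ 0.1088 of each dose.
Each bolus raises the concentration by D/Vd = 1274/207 ≈ 6.155 μg/mL.
Steady-state trough Cmin,ss = C₀·f/(1−f) ≈ 6.155 × 0.1088/0.8912 ≈ 0.751 μg/mL.

0.8 μg/mL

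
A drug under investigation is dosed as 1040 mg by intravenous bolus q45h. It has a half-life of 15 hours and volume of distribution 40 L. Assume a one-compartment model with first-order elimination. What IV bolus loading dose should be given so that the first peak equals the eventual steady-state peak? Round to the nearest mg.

f = (1/2)^(45/15) ≈ 0.125000; accumulation ratio R = 1/(1−f) ≈ 1.14286.
Loading dose to hit Cmax,ss on first dose: D_load = D_maint·R ≈ 1040 × 1.14286 ≈ 1188.57 mg.

1189 mg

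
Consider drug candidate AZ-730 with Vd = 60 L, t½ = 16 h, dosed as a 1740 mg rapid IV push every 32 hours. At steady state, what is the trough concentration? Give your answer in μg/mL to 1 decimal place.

The dosing interval is 2 half-lives, so f = 2^(−2) = 0.25.
At steady state, R = 1/(1 − 0.25) = 4/3.
Single-dose peak C₀ = D/Vd = 1740/60 = 29 μg/mL.
Steady-state peak Cmax,ss = C₀·R = 29 × 4/3 ≈ 38.667 μg/mL.
Steady-state trough Cmin,ss = Cmax,ss·f ≈ 38.667 × 0.25 ≈ 9.667 μg/mL.

9.7 μg/mL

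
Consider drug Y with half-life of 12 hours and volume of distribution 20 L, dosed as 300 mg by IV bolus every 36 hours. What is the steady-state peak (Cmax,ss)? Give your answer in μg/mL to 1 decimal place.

τ = 36 h = 3 half-lives, so f = (1/2)^3 = 0.125.
Accumulation ratio R = 1/(1 − f) = 1/0.875 = 8/7.
Single-dose peak C₀ = D/Vd = 300/20 = 15 μg/mL.
Steady-state peak Cmax,ss = C₀·R = 15 × 8/7 ≈ 17.143 μg/mL.

17.1 μg/mL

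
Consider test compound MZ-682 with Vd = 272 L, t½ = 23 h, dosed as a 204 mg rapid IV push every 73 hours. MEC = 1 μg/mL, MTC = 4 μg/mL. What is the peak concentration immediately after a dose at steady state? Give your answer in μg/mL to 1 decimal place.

k = ln2/t½ = ln2/23 ≈ 0.030137 h⁻¹; fraction remaining f = e^(−kτ) = e^(−0.030137×73) ≈ 0.1108.
At steady state, accumulation factor R = 1/(1 − e^(−kτ)) ≈ 1.1246.
Single-dose peak C₀ = D/Vd = 204/272 ≈ 0.750 μg/mL.
Steady-state peak Cmax,ss = C₀·R ≈ 0.750 × 1.1246 ≈ 0.843 μg/mL.
Peak 0.8 μg/mL vs MTC 4 μg/mL: below toxic threshold.

0.8 μg/mL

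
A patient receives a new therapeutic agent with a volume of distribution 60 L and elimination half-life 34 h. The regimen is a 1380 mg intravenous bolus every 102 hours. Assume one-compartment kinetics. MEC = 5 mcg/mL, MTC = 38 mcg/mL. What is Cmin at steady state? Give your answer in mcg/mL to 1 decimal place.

3.3 mcg/mL

The dosing interval is 3 half-lives, so f = 2^(−3) = 0.125.
At steady state, R = 1/(1 − 0.125) = 8/7.
Single-dose peak C₀ = D/Vd = 1380/60 = 23 mcg/mL.
Steady-state peak Cmax,ss = C₀·R = 23 × 8/7 ≈ 26.286 mcg/mL.
Steady-state trough Cmin,ss = Cmax,ss·f ≈ 26.286 × 0.125 ≈ 3.286 mcg/mL.
Trough 3.3 mcg/mL vs MEC 5 mcg/mL: subtherapeutic.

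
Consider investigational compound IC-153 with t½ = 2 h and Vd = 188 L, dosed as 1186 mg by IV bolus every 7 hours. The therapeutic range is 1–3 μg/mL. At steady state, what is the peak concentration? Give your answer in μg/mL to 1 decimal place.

Over one 7-h interval, 7/2 ≈ 3.5 half-lives elapse, leaving f ≈ 0.0884 of each dose.
Accumulation ratio R = 1/(1 − f) ≈ 1/0.9116 ≈ 1.0970.
Each bolus raises the concentration by D/Vd = 1186/188 ≈ 6.309 μg/mL.
Steady-state peak Cmax,ss = C₀·R ≈ 6.309 × 1.0970 ≈ 6.921 μg/mL.
Peak 6.9 μg/mL vs MTC 3 μg/mL: exceeds toxic threshold.

6.9 μg/mL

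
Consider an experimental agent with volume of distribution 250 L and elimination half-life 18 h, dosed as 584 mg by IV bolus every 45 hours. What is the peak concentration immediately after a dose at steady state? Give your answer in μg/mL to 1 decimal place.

2.8 μg/mL

k = ln2/t½ = ln2/18 ≈ 0.038508 h⁻¹; fraction remaining f = e^(−kτ) = e^(−0.038508×45) ≈ 0.1768.
At steady state, accumulation factor R = 1/(1 − e^(−kτ)) ≈ 1.2148.
Each bolus raises the concentration by D/Vd = 584/250 ≈ 2.336 μg/mL.
Cmax,ss = C₀/(1 − f) ≈ 2.336/0.8232 ≈ 2.838 μg/mL.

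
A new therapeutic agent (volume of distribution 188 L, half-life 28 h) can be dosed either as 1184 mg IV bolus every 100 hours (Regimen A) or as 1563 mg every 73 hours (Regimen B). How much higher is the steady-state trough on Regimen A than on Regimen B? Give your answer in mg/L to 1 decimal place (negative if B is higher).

-1.1 mg/L

Regimen A: f = (1/2)^(100/28) ≈ 0.0841; Cmin,ss = (1184/188)·f/(1−f) ≈ 0.578 mg/L.
Regimen B: f = (1/2)^(73/28) ≈ 0.1641; Cmin,ss = (1563/188)·f/(1−f) ≈ 1.632 mg/L.
Difference ≈ 0.578 − 1.632 ≈ -1.054 mg/L.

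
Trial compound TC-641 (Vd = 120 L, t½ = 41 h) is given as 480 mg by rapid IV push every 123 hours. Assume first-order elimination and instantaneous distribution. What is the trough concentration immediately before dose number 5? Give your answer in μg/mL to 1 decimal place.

f = (1/2)^(τ/t½) = (1/2)^(123/41) ≈ 0.1250.
C₀ = D/Vd = 480/120 ≈ 4.000 μg/mL.
Before the 5th dose, 4 doses have been given. Superposition: Cmin = C₀·(f + f² + … + f^4).
≈ 4.000 × (0.1250 + 0.0156 + 0.0020 + 0.0002) ≈ 4.000 × 0.1428 ≈ 0.571 μg/mL.

0.6 μg/mL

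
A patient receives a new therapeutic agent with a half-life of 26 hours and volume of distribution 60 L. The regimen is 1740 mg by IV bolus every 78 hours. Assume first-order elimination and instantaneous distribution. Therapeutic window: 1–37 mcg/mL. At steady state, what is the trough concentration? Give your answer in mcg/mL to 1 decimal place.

4.1 mcg/mL

The dosing interval is 3 half-lives, so f = 2^(−3) = 0.125.
At steady state, R = 1/(1 − 0.125) = 8/7.
Single-dose peak C₀ = D/Vd = 1740/60 = 29 mcg/mL.
Steady-state peak Cmax,ss = C₀·R = 29 × 8/7 ≈ 33.143 mcg/mL.
Steady-state trough Cmin,ss = Cmax,ss·f ≈ 33.143 × 0.125 ≈ 4.143 mcg/mL.
Trough 4.1 mcg/mL vs MEC 1 mcg/mL: adequate.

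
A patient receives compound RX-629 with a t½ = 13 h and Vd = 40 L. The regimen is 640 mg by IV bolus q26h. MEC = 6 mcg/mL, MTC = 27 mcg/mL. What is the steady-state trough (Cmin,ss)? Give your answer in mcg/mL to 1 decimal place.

The dosing interval is 2 half-lives, so f = 2^(−2) = 0.25.
At steady state, R = 1/(1 − 0.25) = 4/3.
Single-dose peak C₀ = D/Vd = 640/40 = 16 mcg/mL.
Steady-state peak Cmax,ss = C₀·R = 16 × 4/3 ≈ 21.333 mcg/mL.
Steady-state trough Cmin,ss = Cmax,ss·f ≈ 21.333 × 0.25 ≈ 5.333 mcg/mL.
Trough 5.3 mcg/mL vs MEC 6 mcg/mL: subtherapeutic.

5.3 mcg/mL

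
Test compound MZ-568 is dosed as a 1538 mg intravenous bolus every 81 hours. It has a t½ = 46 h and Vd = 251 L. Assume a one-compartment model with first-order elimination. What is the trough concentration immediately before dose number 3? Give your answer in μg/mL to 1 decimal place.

f = (1/2)^(τ/t½) = (1/2)^(81/46) ≈ 0.2951.
C₀ = D/Vd = 1538/251 ≈ 6.127 μg/mL.
Before the 3rd dose, 2 doses have been given. Superposition: Cmin = C₀·(f + f²).
≈ 6.127 × (0.2951 + 0.0871) ≈ 6.127 × 0.3822 ≈ 2.342 μg/mL.

2.3 μg/mL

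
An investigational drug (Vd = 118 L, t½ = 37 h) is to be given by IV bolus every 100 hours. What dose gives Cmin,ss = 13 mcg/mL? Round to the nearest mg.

τ/t½ = 100/37 ≈ 2.7027, so f = (1/2)^(100/37) ≈ 0.153605.
Cmin,ss = (D/Vd)·f/(1−f), so D = Cmin,ss·Vd·(1−f)/f.
D = 13 × 118 × (1−f)/f ≈ 13 × 118 × 5.51020 ≈ 8452.65 mg.

8453 mg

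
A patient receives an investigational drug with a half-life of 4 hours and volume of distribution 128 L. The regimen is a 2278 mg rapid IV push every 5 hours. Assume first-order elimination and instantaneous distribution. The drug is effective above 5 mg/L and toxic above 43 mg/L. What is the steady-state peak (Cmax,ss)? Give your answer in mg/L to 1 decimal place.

30.7 mg/L

k = ln2/t½ = ln2/4 ≈ 0.173287 h⁻¹; fraction remaining f = e^(−kτ) = e^(−0.173287×5) ≈ 0.4204.
At steady state, accumulation factor R = 1/(1 − e^(−kτ)) ≈ 1.7253.
Single-dose peak C₀ = D/Vd = 2278/128 ≈ 17.797 mg/L.
Cmax,ss = C₀/(1 − f) ≈ 17.797/0.5796 ≈ 30.706 mg/L.
Peak 30.7 mg/L vs MTC 43 mg/L: below toxic threshold.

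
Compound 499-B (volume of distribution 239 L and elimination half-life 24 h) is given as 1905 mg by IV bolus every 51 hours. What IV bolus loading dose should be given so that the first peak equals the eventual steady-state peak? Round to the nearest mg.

f = (1/2)^(51/24) ≈ 0.229251; accumulation ratio R = 1/(1−f) ≈ 1.29744.
Loading dose to hit Cmax,ss on first dose: D_load = D_maint·R ≈ 1905 × 1.29744 ≈ 2471.62 mg.

2472 mg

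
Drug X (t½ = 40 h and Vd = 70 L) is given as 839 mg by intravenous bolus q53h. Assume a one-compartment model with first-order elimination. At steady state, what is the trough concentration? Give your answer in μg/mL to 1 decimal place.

8.0 μg/mL

τ/t½ = 53/40 ≈ 1.325, so fraction remaining f = (1/2)^(53/40) ≈ 0.3991.
Accumulation ratio R = 1/(1 − f) ≈ 1/0.6009 ≈ 1.6642.
Each bolus raises the concentration by D/Vd = 839/70 ≈ 11.986 μg/mL.
Steady-state peak Cmax,ss = C₀·R ≈ 11.986 × 1.6642 ≈ 19.947 μg/mL.
One interval later, Cmin,ss = Cmax,ss·e^(−kτ) ≈ 19.947 × 0.3991 ≈ 7.961 μg/mL.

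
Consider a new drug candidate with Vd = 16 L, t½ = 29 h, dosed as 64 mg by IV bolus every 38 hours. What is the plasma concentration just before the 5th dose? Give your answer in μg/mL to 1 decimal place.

2.6 μg/mL

f = (1/2)^(τ/t½) = (1/2)^(38/29) ≈ 0.4032.
C₀ = D/Vd = 64/16 ≈ 4.000 μg/mL.
Before the 5th dose, 4 doses have been given. Superposition: Cmin = C₀·(f + f² + … + f^4).
≈ 4.000 × (0.4032 + 0.1626 + 0.0655 + 0.0264) ≈ 4.000 × 0.6577 ≈ 2.631 μg/mL.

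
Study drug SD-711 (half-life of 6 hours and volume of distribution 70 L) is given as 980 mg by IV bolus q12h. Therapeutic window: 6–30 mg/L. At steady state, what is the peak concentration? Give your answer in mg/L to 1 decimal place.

The dosing interval is 2 half-lives, so f = 2^(−2) = 0.25.
At steady state, R = 1/(1 − 0.25) = 4/3.
Single-dose peak C₀ = D/Vd = 980/70 = 14 mg/L.
Steady-state peak Cmax,ss = C₀·R = 14 × 4/3 ≈ 18.667 mg/L.
Peak 18.7 mg/L vs MTC 30 mg/L: below toxic threshold.

18.7 mg/L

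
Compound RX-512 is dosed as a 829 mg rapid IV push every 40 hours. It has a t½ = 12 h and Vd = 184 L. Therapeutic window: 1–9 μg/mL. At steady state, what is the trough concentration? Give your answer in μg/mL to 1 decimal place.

0.5 μg/mL

τ/t½ = 40/12 ≈ 3.3333, so fraction remaining f = (1/2)^(40/12) ≈ 0.0992.
Single-dose peak C₀ = D/Vd = 829/184 ≈ 4.505 μg/mL.
Steady-state trough Cmin,ss = C₀·f/(1−f) ≈ 4.505 × 0.0992/0.9008 ≈ 0.496 μg/mL.
Trough 0.5 μg/mL vs MEC 1 μg/mL: subtherapeutic.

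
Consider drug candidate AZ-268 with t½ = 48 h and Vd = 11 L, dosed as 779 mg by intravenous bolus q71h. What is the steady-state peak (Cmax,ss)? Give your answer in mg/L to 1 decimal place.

τ/t½ = 71/48 ≈ 1.4792, so fraction remaining f = (1/2)^(71/48) ≈ 0.3587.
Accumulation ratio R = 1/(1 − f) ≈ 1/0.6413 ≈ 1.5593.
Single-dose peak C₀ = D/Vd = 779/11 ≈ 70.818 mg/L.
Steady-state peak Cmax,ss = C₀·R ≈ 70.818 × 1.5593 ≈ 110.427 mg/L.

110.4 mg/L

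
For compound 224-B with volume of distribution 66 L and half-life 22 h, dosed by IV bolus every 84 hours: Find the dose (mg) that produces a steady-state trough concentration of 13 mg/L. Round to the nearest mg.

τ/t½ = 84/22 ≈ 3.8182, so f = (1/2)^(84/22) ≈ 0.070895.
Cmin,ss = (D/Vd)·f/(1−f), so D = Cmin,ss·Vd·(1−f)/f.
D = 13 × 66 × (1−f)/f ≈ 13 × 66 × 13.10537 ≈ 11244.41 mg.

11244 mg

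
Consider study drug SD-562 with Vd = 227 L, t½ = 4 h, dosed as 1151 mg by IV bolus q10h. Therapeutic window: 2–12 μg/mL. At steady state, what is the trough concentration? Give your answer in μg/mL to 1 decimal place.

τ/t½ = 10/4 ≈ 2.5, so fraction remaining f = (1/2)^(10/4) ≈ 0.1768.
Each bolus raises the concentration by D/Vd = 1151/227 ≈ 5.070 μg/mL.
Steady-state trough Cmin,ss = C₀·f/(1−f) ≈ 5.070 × 0.1768/0.8232 ≈ 1.089 μg/mL.
Trough 1.1 μg/mL vs MEC 2 μg/mL: subtherapeutic.

1.1 μg/mL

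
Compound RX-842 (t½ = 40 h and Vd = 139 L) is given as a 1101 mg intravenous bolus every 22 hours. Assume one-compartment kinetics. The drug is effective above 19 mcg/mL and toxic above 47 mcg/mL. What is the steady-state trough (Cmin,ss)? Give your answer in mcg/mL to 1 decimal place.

k = ln2/t½ = ln2/40 ≈ 0.017329 h⁻¹; fraction remaining f = e^(−kτ) = e^(−0.017329×22) ≈ 0.6830.
At steady state, accumulation factor R = 1/(1 − e^(−kτ)) ≈ 3.1546.
Single-dose peak C₀ = D/Vd = 1101/139 ≈ 7.921 mcg/mL.
Cmax,ss = C₀/(1 − f) ≈ 7.921/0.3170 ≈ 24.987 mcg/mL.
Steady-state trough Cmin,ss = Cmax,ss·f ≈ 24.987 × 0.6830 ≈ 17.066 mcg/mL.
Trough 17.1 mcg/mL vs MEC 19 mcg/mL: subtherapeutic.

17.1 mcg/mL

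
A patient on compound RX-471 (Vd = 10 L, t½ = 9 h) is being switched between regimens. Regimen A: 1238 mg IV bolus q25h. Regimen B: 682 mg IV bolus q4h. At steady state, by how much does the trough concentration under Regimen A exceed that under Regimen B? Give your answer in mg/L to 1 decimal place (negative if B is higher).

Regimen A: f = (1/2)^(25/9) ≈ 0.1458; Cmin,ss = (1238/10)·f/(1−f) ≈ 21.131 mg/L.
Regimen B: f = (1/2)^(4/9) ≈ 0.7349; Cmin,ss = (682/10)·f/(1−f) ≈ 189.061 mg/L.
Difference ≈ 21.131 − 189.061 ≈ -167.930 mg/L.

-167.9 mg/L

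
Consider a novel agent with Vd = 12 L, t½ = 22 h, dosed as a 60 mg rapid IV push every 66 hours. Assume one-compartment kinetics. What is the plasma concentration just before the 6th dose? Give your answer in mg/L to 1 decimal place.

0.7 mg/L

f = (1/2)^(τ/t½) = (1/2)^(66/22) ≈ 0.1250.
C₀ = D/Vd = 60/12 ≈ 5.000 mg/L.
Before the 6th dose, 5 doses have been given. Superposition: Cmin = C₀·(f + f² + … + f^5).
≈ 5.000 × (0.1250 + 0.0156 + 0.0020 + 0.0002 + 0.0000) ≈ 5.000 × 0.1428 ≈ 0.714 mg/L.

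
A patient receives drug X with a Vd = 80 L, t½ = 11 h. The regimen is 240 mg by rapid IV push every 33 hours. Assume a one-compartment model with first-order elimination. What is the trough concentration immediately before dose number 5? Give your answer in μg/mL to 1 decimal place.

f = (1/2)^(τ/t½) = (1/2)^(33/11) ≈ 0.1250.
C₀ = D/Vd = 240/80 ≈ 3.000 μg/mL.
Before the 5th dose, 4 doses have been given. Superposition: Cmin = C₀·(f + f² + … + f^4).
≈ 3.000 × (0.1250 + 0.0156 + 0.0020 + 0.0002) ≈ 3.000 × 0.1428 ≈ 0.428 μg/mL.

0.4 μg/mL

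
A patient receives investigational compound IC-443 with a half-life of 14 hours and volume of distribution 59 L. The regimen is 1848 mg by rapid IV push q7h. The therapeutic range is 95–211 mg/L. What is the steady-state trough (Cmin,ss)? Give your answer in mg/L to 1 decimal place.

75.6 mg/L

Over one 7-h interval, 7/14 ≈ 0.5 half-lives elapse, leaving f ≈ 0.7071 of each dose.
At steady state, accumulation factor R = 1/(1 − e^(−kτ)) ≈ 3.4141.
Each bolus raises the concentration by D/Vd = 1848/59 ≈ 31.322 mg/L.
Steady-state peak Cmax,ss = C₀·R ≈ 31.322 × 3.4141 ≈ 106.936 mg/L.
Steady-state trough Cmin,ss = Cmax,ss·f ≈ 106.936 × 0.7071 ≈ 75.614 mg/L.
Trough 75.6 mg/L vs MEC 95 mg/L: subtherapeutic.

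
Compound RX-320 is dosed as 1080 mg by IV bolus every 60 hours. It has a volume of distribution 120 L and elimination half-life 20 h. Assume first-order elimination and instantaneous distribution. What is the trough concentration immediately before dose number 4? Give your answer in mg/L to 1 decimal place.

f = (1/2)^(τ/t½) = (1/2)^(60/20) ≈ 0.1250.
C₀ = D/Vd = 1080/120 ≈ 9.000 mg/L.
Before the 4th dose, 3 doses have been given. Superposition: Cmin = C₀·(f + f² + … + f^3).
≈ 9.000 × (0.1250 + 0.0156 + 0.0020) ≈ 9.000 × 0.1426 ≈ 1.283 mg/L.

1.3 mg/L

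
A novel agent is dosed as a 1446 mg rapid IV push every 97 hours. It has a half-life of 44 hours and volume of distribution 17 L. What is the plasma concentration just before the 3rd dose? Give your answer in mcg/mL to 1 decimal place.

22.5 mcg/mL

f = (1/2)^(τ/t½) = (1/2)^(97/44) ≈ 0.2170.
C₀ = D/Vd = 1446/17 ≈ 85.059 mcg/mL.
Before the 3rd dose, 2 doses have been given. Superposition: Cmin = C₀·(f + f²).
≈ 85.059 × (0.2170 + 0.0471) ≈ 85.059 × 0.2641 ≈ 22.464 mcg/mL.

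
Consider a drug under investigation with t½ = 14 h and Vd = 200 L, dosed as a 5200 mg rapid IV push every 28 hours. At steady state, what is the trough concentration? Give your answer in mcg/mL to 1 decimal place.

8.7 mcg/mL

The dosing interval is 2 half-lives, so f = 2^(−2) = 0.25.
At steady state, R = 1/(1 − 0.25) = 4/3.
Single-dose peak C₀ = D/Vd = 5200/200 = 26 mcg/mL.
Steady-state peak Cmax,ss = C₀·R = 26 × 4/3 ≈ 34.667 mcg/mL.
Steady-state trough Cmin,ss = Cmax,ss·f ≈ 34.667 × 0.25 ≈ 8.667 mcg/mL.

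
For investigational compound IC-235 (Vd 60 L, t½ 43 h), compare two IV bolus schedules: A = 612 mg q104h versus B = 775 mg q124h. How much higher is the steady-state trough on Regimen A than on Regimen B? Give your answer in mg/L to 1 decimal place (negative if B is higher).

0.3 mg/L

Regimen A: f = (1/2)^(104/43) ≈ 0.1870; Cmin,ss = (612/60)·f/(1−f) ≈ 2.346 mg/L.
Regimen B: f = (1/2)^(124/43) ≈ 0.1355; Cmin,ss = (775/60)·f/(1−f) ≈ 2.025 mg/L.
Difference ≈ 2.346 − 2.025 ≈ 0.321 mg/L.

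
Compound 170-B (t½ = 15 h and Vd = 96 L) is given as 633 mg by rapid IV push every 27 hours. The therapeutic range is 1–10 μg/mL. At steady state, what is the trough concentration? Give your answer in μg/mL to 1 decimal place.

2.7 μg/mL

Over one 27-h interval, 27/15 ≈ 1.8 half-lives elapse, leaving f ≈ 0.2872 of each dose.
Accumulation ratio R = 1/(1 − f) ≈ 1/0.7128 ≈ 1.4029.
Single-dose peak C₀ = D/Vd = 633/96 ≈ 6.594 μg/mL.
Cmax,ss = C₀/(1 − f) ≈ 6.594/0.7128 ≈ 9.251 μg/mL.
Steady-state trough Cmin,ss = Cmax,ss·f ≈ 9.251 × 0.2872 ≈ 2.657 μg/mL.
Trough 2.7 μg/mL vs MEC 1 μg/mL: adequate.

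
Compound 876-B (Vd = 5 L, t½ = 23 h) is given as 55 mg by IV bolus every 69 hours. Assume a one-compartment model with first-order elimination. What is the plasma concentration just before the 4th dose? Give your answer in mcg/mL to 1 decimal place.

f = (1/2)^(τ/t½) = (1/2)^(69/23) ≈ 0.1250.
C₀ = D/Vd = 55/5 ≈ 11.000 mcg/mL.
Before the 4th dose, 3 doses have been given. Superposition: Cmin = C₀·(f + f² + … + f^3).
≈ 11.000 × (0.1250 + 0.0156 + 0.0020) ≈ 11.000 × 0.1426 ≈ 1.569 mcg/mL.

1.6 mcg/mL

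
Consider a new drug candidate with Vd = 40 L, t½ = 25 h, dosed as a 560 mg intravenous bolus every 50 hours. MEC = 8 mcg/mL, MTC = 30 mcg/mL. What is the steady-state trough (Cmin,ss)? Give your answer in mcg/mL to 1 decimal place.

τ = 50 h = 2 half-lives, so f = (1/2)^2 = 0.25.
Accumulation ratio R = 1/(1 − f) = 1/0.75 = 4/3.
Single-dose peak C₀ = D/Vd = 560/40 = 14 mcg/mL.
Steady-state peak Cmax,ss = C₀·R = 14 × 4/3 ≈ 18.667 mcg/mL.
Steady-state trough Cmin,ss = Cmax,ss·f ≈ 18.667 × 0.25 ≈ 4.667 mcg/mL.
Trough 4.7 mcg/mL vs MEC 8 mcg/mL: subtherapeutic.

4.7 mcg/mL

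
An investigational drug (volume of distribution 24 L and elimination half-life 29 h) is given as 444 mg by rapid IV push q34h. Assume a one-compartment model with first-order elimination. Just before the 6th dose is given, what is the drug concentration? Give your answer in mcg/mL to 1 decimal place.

f = (1/2)^(τ/t½) = (1/2)^(34/29) ≈ 0.4437.
C₀ = D/Vd = 444/24 ≈ 18.500 mcg/mL.
Before the 6th dose, 5 doses have been given. Superposition: Cmin = C₀·(f + f² + … + f^5).
≈ 18.500 × (0.4437 + 0.1969 + 0.0874 + 0.0388 + 0.0172) ≈ 18.500 × 0.7840 ≈ 14.504 mcg/mL.

14.5 mcg/mL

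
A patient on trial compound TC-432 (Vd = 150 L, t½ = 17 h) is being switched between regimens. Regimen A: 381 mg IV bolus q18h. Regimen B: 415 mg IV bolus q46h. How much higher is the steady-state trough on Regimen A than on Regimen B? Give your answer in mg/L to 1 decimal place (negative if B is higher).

Regimen A: f = (1/2)^(18/17) ≈ 0.4800; Cmin,ss = (381/150)·f/(1−f) ≈ 2.345 mg/L.
Regimen B: f = (1/2)^(46/17) ≈ 0.1533; Cmin,ss = (415/150)·f/(1−f) ≈ 0.501 mg/L.
Difference ≈ 2.345 − 0.501 ≈ 1.844 mg/L.

1.8 mg/L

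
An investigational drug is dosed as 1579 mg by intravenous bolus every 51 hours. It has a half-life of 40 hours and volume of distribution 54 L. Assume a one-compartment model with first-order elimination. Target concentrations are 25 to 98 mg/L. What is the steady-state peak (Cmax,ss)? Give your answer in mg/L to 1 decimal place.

49.8 mg/L

τ/t½ = 51/40 ≈ 1.275, so fraction remaining f = (1/2)^(51/40) ≈ 0.4132.
Accumulation ratio R = 1/(1 − f) ≈ 1/0.5868 ≈ 1.7042.
Single-dose peak C₀ = D/Vd = 1579/54 ≈ 29.241 mg/L.
Steady-state peak Cmax,ss = C₀·R ≈ 29.241 × 1.7042 ≈ 49.833 mg/L.
Peak 49.8 mg/L vs MTC 98 mg/L: below toxic threshold.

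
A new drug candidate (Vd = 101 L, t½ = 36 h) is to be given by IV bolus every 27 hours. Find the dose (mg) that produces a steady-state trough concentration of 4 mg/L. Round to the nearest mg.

275 mg

τ/t½ = 27/36 ≈ 0.75, so f = (1/2)^(27/36) ≈ 0.594604.
Cmin,ss = (D/Vd)·f/(1−f), so D = Cmin,ss·Vd·(1−f)/f.
D = 4 × 101 × (1−f)/f ≈ 4 × 101 × 0.68179 ≈ 275.44 mg.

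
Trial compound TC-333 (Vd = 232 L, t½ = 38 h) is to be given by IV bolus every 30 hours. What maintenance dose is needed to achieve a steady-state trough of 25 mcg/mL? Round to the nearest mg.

4225 mg

τ/t½ = 30/38 ≈ 0.78947, so f = (1/2)^(30/38) ≈ 0.578555.
Cmin,ss = (D/Vd)·f/(1−f), so D = Cmin,ss·Vd·(1−f)/f.
D = 25 × 232 × (1−f)/f ≈ 25 × 232 × 0.72844 ≈ 4224.95 mg.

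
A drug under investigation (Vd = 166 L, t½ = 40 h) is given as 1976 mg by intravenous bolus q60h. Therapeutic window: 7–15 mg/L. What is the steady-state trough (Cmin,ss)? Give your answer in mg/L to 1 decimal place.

τ/t½ = 60/40 ≈ 1.5, so fraction remaining f = (1/2)^(60/40) ≈ 0.3536.
Single-dose peak C₀ = D/Vd = 1976/166 ≈ 11.904 mg/L.
Steady-state trough Cmin,ss = C₀·f/(1−f) ≈ 11.904 × 0.3536/0.6464 ≈ 6.512 mg/L.
Trough 6.5 mg/L vs MEC 7 mg/L: subtherapeutic.

6.5 mg/L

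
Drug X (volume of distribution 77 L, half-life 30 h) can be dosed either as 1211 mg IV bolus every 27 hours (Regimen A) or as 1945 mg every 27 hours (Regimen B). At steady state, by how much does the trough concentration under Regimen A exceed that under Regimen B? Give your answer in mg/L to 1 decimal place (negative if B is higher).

Regimen A: f = (1/2)^(27/30) ≈ 0.5359; Cmin,ss = (1211/77)·f/(1−f) ≈ 18.160 mg/L.
Regimen B: f = (1/2)^(27/30) ≈ 0.5359; Cmin,ss = (1945/77)·f/(1−f) ≈ 29.168 mg/L.
Difference ≈ 18.160 − 29.168 ≈ -11.008 mg/L.

-11.0 mg/L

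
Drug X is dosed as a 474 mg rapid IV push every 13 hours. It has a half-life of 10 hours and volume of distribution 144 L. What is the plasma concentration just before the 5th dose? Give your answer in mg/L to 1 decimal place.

f = (1/2)^(τ/t½) = (1/2)^(13/10) ≈ 0.4061.
C₀ = D/Vd = 474/144 ≈ 3.292 mg/L.
Before the 5th dose, 4 doses have been given. Superposition: Cmin = C₀·(f + f² + … + f^4).
≈ 3.292 × (0.4061 + 0.1649 + 0.0670 + 0.0272) ≈ 3.292 × 0.6652 ≈ 2.190 mg/L.

2.2 mg/L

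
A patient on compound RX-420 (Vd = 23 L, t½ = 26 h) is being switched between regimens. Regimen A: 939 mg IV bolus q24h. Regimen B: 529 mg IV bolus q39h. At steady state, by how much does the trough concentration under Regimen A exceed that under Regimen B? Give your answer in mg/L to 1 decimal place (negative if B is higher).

Regimen A: f = (1/2)^(24/26) ≈ 0.5274; Cmin,ss = (939/23)·f/(1−f) ≈ 45.560 mg/L.
Regimen B: f = (1/2)^(39/26) ≈ 0.3536; Cmin,ss = (529/23)·f/(1−f) ≈ 12.582 mg/L.
Difference ≈ 45.560 − 12.582 ≈ 32.978 mg/L.

33.0 mg/L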